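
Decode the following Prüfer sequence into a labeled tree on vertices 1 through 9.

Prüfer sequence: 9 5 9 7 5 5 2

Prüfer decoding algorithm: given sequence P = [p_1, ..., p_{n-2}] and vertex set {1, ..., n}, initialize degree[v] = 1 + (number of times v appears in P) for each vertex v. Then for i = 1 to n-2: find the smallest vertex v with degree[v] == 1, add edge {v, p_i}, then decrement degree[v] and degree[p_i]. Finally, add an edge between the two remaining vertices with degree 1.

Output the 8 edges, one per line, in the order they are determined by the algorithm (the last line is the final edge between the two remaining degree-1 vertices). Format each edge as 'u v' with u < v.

Answer: 1 9
3 5
4 9
6 7
5 7
5 8
2 5
2 9

Derivation:
Initial degrees: {1:1, 2:2, 3:1, 4:1, 5:4, 6:1, 7:2, 8:1, 9:3}
Step 1: smallest deg-1 vertex = 1, p_1 = 9. Add edge {1,9}. Now deg[1]=0, deg[9]=2.
Step 2: smallest deg-1 vertex = 3, p_2 = 5. Add edge {3,5}. Now deg[3]=0, deg[5]=3.
Step 3: smallest deg-1 vertex = 4, p_3 = 9. Add edge {4,9}. Now deg[4]=0, deg[9]=1.
Step 4: smallest deg-1 vertex = 6, p_4 = 7. Add edge {6,7}. Now deg[6]=0, deg[7]=1.
Step 5: smallest deg-1 vertex = 7, p_5 = 5. Add edge {5,7}. Now deg[7]=0, deg[5]=2.
Step 6: smallest deg-1 vertex = 8, p_6 = 5. Add edge {5,8}. Now deg[8]=0, deg[5]=1.
Step 7: smallest deg-1 vertex = 5, p_7 = 2. Add edge {2,5}. Now deg[5]=0, deg[2]=1.
Final: two remaining deg-1 vertices are 2, 9. Add edge {2,9}.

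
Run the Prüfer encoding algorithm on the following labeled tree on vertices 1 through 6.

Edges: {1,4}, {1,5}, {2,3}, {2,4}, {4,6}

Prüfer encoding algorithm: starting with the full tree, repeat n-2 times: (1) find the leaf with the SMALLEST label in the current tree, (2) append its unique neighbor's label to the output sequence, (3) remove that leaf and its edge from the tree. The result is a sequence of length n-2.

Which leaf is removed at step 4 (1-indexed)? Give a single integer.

Step 1: current leaves = {3,5,6}. Remove leaf 3 (neighbor: 2).
Step 2: current leaves = {2,5,6}. Remove leaf 2 (neighbor: 4).
Step 3: current leaves = {5,6}. Remove leaf 5 (neighbor: 1).
Step 4: current leaves = {1,6}. Remove leaf 1 (neighbor: 4).

Answer: 1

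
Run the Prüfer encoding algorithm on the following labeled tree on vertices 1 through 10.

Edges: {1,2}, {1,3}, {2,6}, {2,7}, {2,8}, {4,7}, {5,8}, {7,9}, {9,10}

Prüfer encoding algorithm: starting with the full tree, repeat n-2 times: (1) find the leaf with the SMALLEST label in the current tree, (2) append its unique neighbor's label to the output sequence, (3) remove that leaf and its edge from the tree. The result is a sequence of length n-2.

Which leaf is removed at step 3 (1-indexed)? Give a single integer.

Answer: 4

Derivation:
Step 1: current leaves = {3,4,5,6,10}. Remove leaf 3 (neighbor: 1).
Step 2: current leaves = {1,4,5,6,10}. Remove leaf 1 (neighbor: 2).
Step 3: current leaves = {4,5,6,10}. Remove leaf 4 (neighbor: 7).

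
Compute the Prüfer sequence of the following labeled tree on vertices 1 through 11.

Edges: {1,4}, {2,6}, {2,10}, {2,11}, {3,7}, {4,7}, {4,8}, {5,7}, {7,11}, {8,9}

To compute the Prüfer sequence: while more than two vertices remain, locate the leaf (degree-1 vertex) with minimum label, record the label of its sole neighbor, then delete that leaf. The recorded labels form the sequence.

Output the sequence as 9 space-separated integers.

Answer: 4 7 7 2 8 4 7 11 2

Derivation:
Step 1: leaves = {1,3,5,6,9,10}. Remove smallest leaf 1, emit neighbor 4.
Step 2: leaves = {3,5,6,9,10}. Remove smallest leaf 3, emit neighbor 7.
Step 3: leaves = {5,6,9,10}. Remove smallest leaf 5, emit neighbor 7.
Step 4: leaves = {6,9,10}. Remove smallest leaf 6, emit neighbor 2.
Step 5: leaves = {9,10}. Remove smallest leaf 9, emit neighbor 8.
Step 6: leaves = {8,10}. Remove smallest leaf 8, emit neighbor 4.
Step 7: leaves = {4,10}. Remove smallest leaf 4, emit neighbor 7.
Step 8: leaves = {7,10}. Remove smallest leaf 7, emit neighbor 11.
Step 9: leaves = {10,11}. Remove smallest leaf 10, emit neighbor 2.
Done: 2 vertices remain (2, 11). Sequence = [4 7 7 2 8 4 7 11 2]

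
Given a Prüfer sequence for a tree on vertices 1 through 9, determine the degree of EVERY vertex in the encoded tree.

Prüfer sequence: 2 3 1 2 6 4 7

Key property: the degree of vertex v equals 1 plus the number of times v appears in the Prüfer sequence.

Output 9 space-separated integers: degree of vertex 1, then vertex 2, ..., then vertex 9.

p_1 = 2: count[2] becomes 1
p_2 = 3: count[3] becomes 1
p_3 = 1: count[1] becomes 1
p_4 = 2: count[2] becomes 2
p_5 = 6: count[6] becomes 1
p_6 = 4: count[4] becomes 1
p_7 = 7: count[7] becomes 1
Degrees (1 + count): deg[1]=1+1=2, deg[2]=1+2=3, deg[3]=1+1=2, deg[4]=1+1=2, deg[5]=1+0=1, deg[6]=1+1=2, deg[7]=1+1=2, deg[8]=1+0=1, deg[9]=1+0=1

Answer: 2 3 2 2 1 2 2 1 1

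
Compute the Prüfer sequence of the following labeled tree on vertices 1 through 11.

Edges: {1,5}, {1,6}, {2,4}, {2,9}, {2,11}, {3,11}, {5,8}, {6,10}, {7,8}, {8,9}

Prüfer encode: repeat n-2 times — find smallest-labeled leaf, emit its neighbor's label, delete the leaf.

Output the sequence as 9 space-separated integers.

Step 1: leaves = {3,4,7,10}. Remove smallest leaf 3, emit neighbor 11.
Step 2: leaves = {4,7,10,11}. Remove smallest leaf 4, emit neighbor 2.
Step 3: leaves = {7,10,11}. Remove smallest leaf 7, emit neighbor 8.
Step 4: leaves = {10,11}. Remove smallest leaf 10, emit neighbor 6.
Step 5: leaves = {6,11}. Remove smallest leaf 6, emit neighbor 1.
Step 6: leaves = {1,11}. Remove smallest leaf 1, emit neighbor 5.
Step 7: leaves = {5,11}. Remove smallest leaf 5, emit neighbor 8.
Step 8: leaves = {8,11}. Remove smallest leaf 8, emit neighbor 9.
Step 9: leaves = {9,11}. Remove smallest leaf 9, emit neighbor 2.
Done: 2 vertices remain (2, 11). Sequence = [11 2 8 6 1 5 8 9 2]

Answer: 11 2 8 6 1 5 8 9 2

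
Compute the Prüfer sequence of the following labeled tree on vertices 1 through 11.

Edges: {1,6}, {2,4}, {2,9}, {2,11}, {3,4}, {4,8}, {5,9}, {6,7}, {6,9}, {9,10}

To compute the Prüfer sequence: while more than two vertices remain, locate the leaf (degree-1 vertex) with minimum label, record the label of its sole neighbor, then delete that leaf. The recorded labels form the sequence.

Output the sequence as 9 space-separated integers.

Step 1: leaves = {1,3,5,7,8,10,11}. Remove smallest leaf 1, emit neighbor 6.
Step 2: leaves = {3,5,7,8,10,11}. Remove smallest leaf 3, emit neighbor 4.
Step 3: leaves = {5,7,8,10,11}. Remove smallest leaf 5, emit neighbor 9.
Step 4: leaves = {7,8,10,11}. Remove smallest leaf 7, emit neighbor 6.
Step 5: leaves = {6,8,10,11}. Remove smallest leaf 6, emit neighbor 9.
Step 6: leaves = {8,10,11}. Remove smallest leaf 8, emit neighbor 4.
Step 7: leaves = {4,10,11}. Remove smallest leaf 4, emit neighbor 2.
Step 8: leaves = {10,11}. Remove smallest leaf 10, emit neighbor 9.
Step 9: leaves = {9,11}. Remove smallest leaf 9, emit neighbor 2.
Done: 2 vertices remain (2, 11). Sequence = [6 4 9 6 9 4 2 9 2]

Answer: 6 4 9 6 9 4 2 9 2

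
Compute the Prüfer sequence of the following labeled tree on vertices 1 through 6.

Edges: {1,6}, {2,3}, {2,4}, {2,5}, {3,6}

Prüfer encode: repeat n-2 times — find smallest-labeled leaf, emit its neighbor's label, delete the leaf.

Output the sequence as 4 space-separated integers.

Step 1: leaves = {1,4,5}. Remove smallest leaf 1, emit neighbor 6.
Step 2: leaves = {4,5,6}. Remove smallest leaf 4, emit neighbor 2.
Step 3: leaves = {5,6}. Remove smallest leaf 5, emit neighbor 2.
Step 4: leaves = {2,6}. Remove smallest leaf 2, emit neighbor 3.
Done: 2 vertices remain (3, 6). Sequence = [6 2 2 3]

Answer: 6 2 2 3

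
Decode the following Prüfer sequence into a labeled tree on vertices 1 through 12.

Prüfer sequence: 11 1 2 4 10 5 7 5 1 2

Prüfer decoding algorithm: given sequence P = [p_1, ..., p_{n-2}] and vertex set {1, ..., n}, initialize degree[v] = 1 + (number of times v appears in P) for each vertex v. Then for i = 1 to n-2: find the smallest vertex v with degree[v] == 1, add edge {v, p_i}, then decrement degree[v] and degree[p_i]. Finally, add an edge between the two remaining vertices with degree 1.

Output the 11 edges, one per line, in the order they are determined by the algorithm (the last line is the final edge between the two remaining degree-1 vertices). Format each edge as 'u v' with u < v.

Answer: 3 11
1 6
2 8
4 9
4 10
5 10
7 11
5 7
1 5
1 2
2 12

Derivation:
Initial degrees: {1:3, 2:3, 3:1, 4:2, 5:3, 6:1, 7:2, 8:1, 9:1, 10:2, 11:2, 12:1}
Step 1: smallest deg-1 vertex = 3, p_1 = 11. Add edge {3,11}. Now deg[3]=0, deg[11]=1.
Step 2: smallest deg-1 vertex = 6, p_2 = 1. Add edge {1,6}. Now deg[6]=0, deg[1]=2.
Step 3: smallest deg-1 vertex = 8, p_3 = 2. Add edge {2,8}. Now deg[8]=0, deg[2]=2.
Step 4: smallest deg-1 vertex = 9, p_4 = 4. Add edge {4,9}. Now deg[9]=0, deg[4]=1.
Step 5: smallest deg-1 vertex = 4, p_5 = 10. Add edge {4,10}. Now deg[4]=0, deg[10]=1.
Step 6: smallest deg-1 vertex = 10, p_6 = 5. Add edge {5,10}. Now deg[10]=0, deg[5]=2.
Step 7: smallest deg-1 vertex = 11, p_7 = 7. Add edge {7,11}. Now deg[11]=0, deg[7]=1.
Step 8: smallest deg-1 vertex = 7, p_8 = 5. Add edge {5,7}. Now deg[7]=0, deg[5]=1.
Step 9: smallest deg-1 vertex = 5, p_9 = 1. Add edge {1,5}. Now deg[5]=0, deg[1]=1.
Step 10: smallest deg-1 vertex = 1, p_10 = 2. Add edge {1,2}. Now deg[1]=0, deg[2]=1.
Final: two remaining deg-1 vertices are 2, 12. Add edge {2,12}.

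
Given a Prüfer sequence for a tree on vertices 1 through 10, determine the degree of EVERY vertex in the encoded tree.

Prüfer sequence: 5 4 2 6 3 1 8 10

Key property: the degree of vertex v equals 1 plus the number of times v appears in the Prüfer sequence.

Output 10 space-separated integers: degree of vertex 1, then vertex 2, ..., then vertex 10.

p_1 = 5: count[5] becomes 1
p_2 = 4: count[4] becomes 1
p_3 = 2: count[2] becomes 1
p_4 = 6: count[6] becomes 1
p_5 = 3: count[3] becomes 1
p_6 = 1: count[1] becomes 1
p_7 = 8: count[8] becomes 1
p_8 = 10: count[10] becomes 1
Degrees (1 + count): deg[1]=1+1=2, deg[2]=1+1=2, deg[3]=1+1=2, deg[4]=1+1=2, deg[5]=1+1=2, deg[6]=1+1=2, deg[7]=1+0=1, deg[8]=1+1=2, deg[9]=1+0=1, deg[10]=1+1=2

Answer: 2 2 2 2 2 2 1 2 1 2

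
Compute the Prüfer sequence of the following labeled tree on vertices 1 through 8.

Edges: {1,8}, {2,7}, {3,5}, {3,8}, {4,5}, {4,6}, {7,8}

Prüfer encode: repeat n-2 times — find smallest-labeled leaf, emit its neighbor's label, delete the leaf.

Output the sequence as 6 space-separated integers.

Answer: 8 7 4 5 3 8

Derivation:
Step 1: leaves = {1,2,6}. Remove smallest leaf 1, emit neighbor 8.
Step 2: leaves = {2,6}. Remove smallest leaf 2, emit neighbor 7.
Step 3: leaves = {6,7}. Remove smallest leaf 6, emit neighbor 4.
Step 4: leaves = {4,7}. Remove smallest leaf 4, emit neighbor 5.
Step 5: leaves = {5,7}. Remove smallest leaf 5, emit neighbor 3.
Step 6: leaves = {3,7}. Remove smallest leaf 3, emit neighbor 8.
Done: 2 vertices remain (7, 8). Sequence = [8 7 4 5 3 8]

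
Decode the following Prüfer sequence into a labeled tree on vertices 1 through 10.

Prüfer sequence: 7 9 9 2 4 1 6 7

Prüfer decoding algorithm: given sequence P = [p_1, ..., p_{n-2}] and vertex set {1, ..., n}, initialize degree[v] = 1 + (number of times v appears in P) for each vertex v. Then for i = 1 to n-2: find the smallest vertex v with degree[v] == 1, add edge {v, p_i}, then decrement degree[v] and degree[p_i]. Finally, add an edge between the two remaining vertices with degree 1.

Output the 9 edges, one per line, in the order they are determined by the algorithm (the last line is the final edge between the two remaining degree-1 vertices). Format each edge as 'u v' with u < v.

Initial degrees: {1:2, 2:2, 3:1, 4:2, 5:1, 6:2, 7:3, 8:1, 9:3, 10:1}
Step 1: smallest deg-1 vertex = 3, p_1 = 7. Add edge {3,7}. Now deg[3]=0, deg[7]=2.
Step 2: smallest deg-1 vertex = 5, p_2 = 9. Add edge {5,9}. Now deg[5]=0, deg[9]=2.
Step 3: smallest deg-1 vertex = 8, p_3 = 9. Add edge {8,9}. Now deg[8]=0, deg[9]=1.
Step 4: smallest deg-1 vertex = 9, p_4 = 2. Add edge {2,9}. Now deg[9]=0, deg[2]=1.
Step 5: smallest deg-1 vertex = 2, p_5 = 4. Add edge {2,4}. Now deg[2]=0, deg[4]=1.
Step 6: smallest deg-1 vertex = 4, p_6 = 1. Add edge {1,4}. Now deg[4]=0, deg[1]=1.
Step 7: smallest deg-1 vertex = 1, p_7 = 6. Add edge {1,6}. Now deg[1]=0, deg[6]=1.
Step 8: smallest deg-1 vertex = 6, p_8 = 7. Add edge {6,7}. Now deg[6]=0, deg[7]=1.
Final: two remaining deg-1 vertices are 7, 10. Add edge {7,10}.

Answer: 3 7
5 9
8 9
2 9
2 4
1 4
1 6
6 7
7 10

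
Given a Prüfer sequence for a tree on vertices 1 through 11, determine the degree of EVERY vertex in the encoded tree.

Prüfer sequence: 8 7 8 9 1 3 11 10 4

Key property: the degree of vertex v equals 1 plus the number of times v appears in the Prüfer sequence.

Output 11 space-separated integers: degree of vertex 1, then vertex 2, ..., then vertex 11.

p_1 = 8: count[8] becomes 1
p_2 = 7: count[7] becomes 1
p_3 = 8: count[8] becomes 2
p_4 = 9: count[9] becomes 1
p_5 = 1: count[1] becomes 1
p_6 = 3: count[3] becomes 1
p_7 = 11: count[11] becomes 1
p_8 = 10: count[10] becomes 1
p_9 = 4: count[4] becomes 1
Degrees (1 + count): deg[1]=1+1=2, deg[2]=1+0=1, deg[3]=1+1=2, deg[4]=1+1=2, deg[5]=1+0=1, deg[6]=1+0=1, deg[7]=1+1=2, deg[8]=1+2=3, deg[9]=1+1=2, deg[10]=1+1=2, deg[11]=1+1=2

Answer: 2 1 2 2 1 1 2 3 2 2 2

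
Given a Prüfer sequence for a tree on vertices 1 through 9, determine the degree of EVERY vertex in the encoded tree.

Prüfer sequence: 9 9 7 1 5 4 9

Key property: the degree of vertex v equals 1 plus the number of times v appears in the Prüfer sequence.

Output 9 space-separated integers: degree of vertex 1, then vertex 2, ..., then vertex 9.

p_1 = 9: count[9] becomes 1
p_2 = 9: count[9] becomes 2
p_3 = 7: count[7] becomes 1
p_4 = 1: count[1] becomes 1
p_5 = 5: count[5] becomes 1
p_6 = 4: count[4] becomes 1
p_7 = 9: count[9] becomes 3
Degrees (1 + count): deg[1]=1+1=2, deg[2]=1+0=1, deg[3]=1+0=1, deg[4]=1+1=2, deg[5]=1+1=2, deg[6]=1+0=1, deg[7]=1+1=2, deg[8]=1+0=1, deg[9]=1+3=4

Answer: 2 1 1 2 2 1 2 1 4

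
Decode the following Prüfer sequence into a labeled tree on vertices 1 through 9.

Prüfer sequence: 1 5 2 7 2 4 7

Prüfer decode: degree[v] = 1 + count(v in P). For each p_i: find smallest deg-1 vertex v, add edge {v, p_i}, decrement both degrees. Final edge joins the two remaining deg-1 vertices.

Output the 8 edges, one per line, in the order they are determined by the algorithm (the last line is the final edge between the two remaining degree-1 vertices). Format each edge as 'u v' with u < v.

Answer: 1 3
1 5
2 5
6 7
2 8
2 4
4 7
7 9

Derivation:
Initial degrees: {1:2, 2:3, 3:1, 4:2, 5:2, 6:1, 7:3, 8:1, 9:1}
Step 1: smallest deg-1 vertex = 3, p_1 = 1. Add edge {1,3}. Now deg[3]=0, deg[1]=1.
Step 2: smallest deg-1 vertex = 1, p_2 = 5. Add edge {1,5}. Now deg[1]=0, deg[5]=1.
Step 3: smallest deg-1 vertex = 5, p_3 = 2. Add edge {2,5}. Now deg[5]=0, deg[2]=2.
Step 4: smallest deg-1 vertex = 6, p_4 = 7. Add edge {6,7}. Now deg[6]=0, deg[7]=2.
Step 5: smallest deg-1 vertex = 8, p_5 = 2. Add edge {2,8}. Now deg[8]=0, deg[2]=1.
Step 6: smallest deg-1 vertex = 2, p_6 = 4. Add edge {2,4}. Now deg[2]=0, deg[4]=1.
Step 7: smallest deg-1 vertex = 4, p_7 = 7. Add edge {4,7}. Now deg[4]=0, deg[7]=1.
Final: two remaining deg-1 vertices are 7, 9. Add edge {7,9}.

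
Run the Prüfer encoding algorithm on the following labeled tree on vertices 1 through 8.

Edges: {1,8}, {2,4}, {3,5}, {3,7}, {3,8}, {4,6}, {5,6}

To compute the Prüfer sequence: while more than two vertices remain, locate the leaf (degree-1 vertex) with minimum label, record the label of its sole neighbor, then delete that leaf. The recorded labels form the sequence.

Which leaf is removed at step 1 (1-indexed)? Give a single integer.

Step 1: current leaves = {1,2,7}. Remove leaf 1 (neighbor: 8).

Answer: 1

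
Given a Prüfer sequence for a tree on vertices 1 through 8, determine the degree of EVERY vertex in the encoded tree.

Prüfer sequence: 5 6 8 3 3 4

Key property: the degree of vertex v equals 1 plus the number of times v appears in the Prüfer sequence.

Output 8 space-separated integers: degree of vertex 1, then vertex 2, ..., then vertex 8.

p_1 = 5: count[5] becomes 1
p_2 = 6: count[6] becomes 1
p_3 = 8: count[8] becomes 1
p_4 = 3: count[3] becomes 1
p_5 = 3: count[3] becomes 2
p_6 = 4: count[4] becomes 1
Degrees (1 + count): deg[1]=1+0=1, deg[2]=1+0=1, deg[3]=1+2=3, deg[4]=1+1=2, deg[5]=1+1=2, deg[6]=1+1=2, deg[7]=1+0=1, deg[8]=1+1=2

Answer: 1 1 3 2 2 2 1 2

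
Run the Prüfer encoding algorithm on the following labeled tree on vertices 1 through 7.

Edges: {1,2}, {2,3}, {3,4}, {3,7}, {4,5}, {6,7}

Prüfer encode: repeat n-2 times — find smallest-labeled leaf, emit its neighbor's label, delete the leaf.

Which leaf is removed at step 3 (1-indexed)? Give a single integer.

Answer: 5

Derivation:
Step 1: current leaves = {1,5,6}. Remove leaf 1 (neighbor: 2).
Step 2: current leaves = {2,5,6}. Remove leaf 2 (neighbor: 3).
Step 3: current leaves = {5,6}. Remove leaf 5 (neighbor: 4).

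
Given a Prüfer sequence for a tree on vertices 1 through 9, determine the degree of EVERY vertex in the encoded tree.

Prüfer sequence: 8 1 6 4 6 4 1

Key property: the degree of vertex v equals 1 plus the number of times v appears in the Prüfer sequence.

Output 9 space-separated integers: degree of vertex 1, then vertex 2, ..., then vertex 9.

p_1 = 8: count[8] becomes 1
p_2 = 1: count[1] becomes 1
p_3 = 6: count[6] becomes 1
p_4 = 4: count[4] becomes 1
p_5 = 6: count[6] becomes 2
p_6 = 4: count[4] becomes 2
p_7 = 1: count[1] becomes 2
Degrees (1 + count): deg[1]=1+2=3, deg[2]=1+0=1, deg[3]=1+0=1, deg[4]=1+2=3, deg[5]=1+0=1, deg[6]=1+2=3, deg[7]=1+0=1, deg[8]=1+1=2, deg[9]=1+0=1

Answer: 3 1 1 3 1 3 1 2 1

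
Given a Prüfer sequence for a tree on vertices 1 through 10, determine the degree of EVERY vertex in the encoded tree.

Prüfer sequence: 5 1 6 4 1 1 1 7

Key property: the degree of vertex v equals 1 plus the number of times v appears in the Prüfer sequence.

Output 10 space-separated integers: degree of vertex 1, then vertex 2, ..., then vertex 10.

p_1 = 5: count[5] becomes 1
p_2 = 1: count[1] becomes 1
p_3 = 6: count[6] becomes 1
p_4 = 4: count[4] becomes 1
p_5 = 1: count[1] becomes 2
p_6 = 1: count[1] becomes 3
p_7 = 1: count[1] becomes 4
p_8 = 7: count[7] becomes 1
Degrees (1 + count): deg[1]=1+4=5, deg[2]=1+0=1, deg[3]=1+0=1, deg[4]=1+1=2, deg[5]=1+1=2, deg[6]=1+1=2, deg[7]=1+1=2, deg[8]=1+0=1, deg[9]=1+0=1, deg[10]=1+0=1

Answer: 5 1 1 2 2 2 2 1 1 1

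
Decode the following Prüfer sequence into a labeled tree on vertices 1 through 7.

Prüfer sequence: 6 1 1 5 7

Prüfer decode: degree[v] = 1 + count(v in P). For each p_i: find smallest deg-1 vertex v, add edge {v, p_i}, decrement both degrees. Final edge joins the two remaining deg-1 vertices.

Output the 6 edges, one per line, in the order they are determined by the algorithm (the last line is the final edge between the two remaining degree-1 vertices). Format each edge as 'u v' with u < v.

Answer: 2 6
1 3
1 4
1 5
5 7
6 7

Derivation:
Initial degrees: {1:3, 2:1, 3:1, 4:1, 5:2, 6:2, 7:2}
Step 1: smallest deg-1 vertex = 2, p_1 = 6. Add edge {2,6}. Now deg[2]=0, deg[6]=1.
Step 2: smallest deg-1 vertex = 3, p_2 = 1. Add edge {1,3}. Now deg[3]=0, deg[1]=2.
Step 3: smallest deg-1 vertex = 4, p_3 = 1. Add edge {1,4}. Now deg[4]=0, deg[1]=1.
Step 4: smallest deg-1 vertex = 1, p_4 = 5. Add edge {1,5}. Now deg[1]=0, deg[5]=1.
Step 5: smallest deg-1 vertex = 5, p_5 = 7. Add edge {5,7}. Now deg[5]=0, deg[7]=1.
Final: two remaining deg-1 vertices are 6, 7. Add edge {6,7}.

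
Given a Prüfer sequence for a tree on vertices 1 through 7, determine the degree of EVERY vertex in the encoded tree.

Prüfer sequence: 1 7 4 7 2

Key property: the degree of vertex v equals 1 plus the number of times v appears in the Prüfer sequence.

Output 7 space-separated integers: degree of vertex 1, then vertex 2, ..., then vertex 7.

Answer: 2 2 1 2 1 1 3

Derivation:
p_1 = 1: count[1] becomes 1
p_2 = 7: count[7] becomes 1
p_3 = 4: count[4] becomes 1
p_4 = 7: count[7] becomes 2
p_5 = 2: count[2] becomes 1
Degrees (1 + count): deg[1]=1+1=2, deg[2]=1+1=2, deg[3]=1+0=1, deg[4]=1+1=2, deg[5]=1+0=1, deg[6]=1+0=1, deg[7]=1+2=3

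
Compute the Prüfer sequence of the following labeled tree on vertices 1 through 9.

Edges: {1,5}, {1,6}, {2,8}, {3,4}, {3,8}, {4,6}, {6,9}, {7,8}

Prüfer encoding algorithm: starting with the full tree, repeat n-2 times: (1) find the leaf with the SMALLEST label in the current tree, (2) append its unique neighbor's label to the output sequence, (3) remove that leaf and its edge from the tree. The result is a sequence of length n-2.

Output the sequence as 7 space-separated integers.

Step 1: leaves = {2,5,7,9}. Remove smallest leaf 2, emit neighbor 8.
Step 2: leaves = {5,7,9}. Remove smallest leaf 5, emit neighbor 1.
Step 3: leaves = {1,7,9}. Remove smallest leaf 1, emit neighbor 6.
Step 4: leaves = {7,9}. Remove smallest leaf 7, emit neighbor 8.
Step 5: leaves = {8,9}. Remove smallest leaf 8, emit neighbor 3.
Step 6: leaves = {3,9}. Remove smallest leaf 3, emit neighbor 4.
Step 7: leaves = {4,9}. Remove smallest leaf 4, emit neighbor 6.
Done: 2 vertices remain (6, 9). Sequence = [8 1 6 8 3 4 6]

Answer: 8 1 6 8 3 4 6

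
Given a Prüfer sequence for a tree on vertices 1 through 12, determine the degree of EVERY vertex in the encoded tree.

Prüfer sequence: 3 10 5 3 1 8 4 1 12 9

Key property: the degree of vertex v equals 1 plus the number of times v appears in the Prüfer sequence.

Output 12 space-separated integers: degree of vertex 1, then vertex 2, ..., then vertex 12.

Answer: 3 1 3 2 2 1 1 2 2 2 1 2

Derivation:
p_1 = 3: count[3] becomes 1
p_2 = 10: count[10] becomes 1
p_3 = 5: count[5] becomes 1
p_4 = 3: count[3] becomes 2
p_5 = 1: count[1] becomes 1
p_6 = 8: count[8] becomes 1
p_7 = 4: count[4] becomes 1
p_8 = 1: count[1] becomes 2
p_9 = 12: count[12] becomes 1
p_10 = 9: count[9] becomes 1
Degrees (1 + count): deg[1]=1+2=3, deg[2]=1+0=1, deg[3]=1+2=3, deg[4]=1+1=2, deg[5]=1+1=2, deg[6]=1+0=1, deg[7]=1+0=1, deg[8]=1+1=2, deg[9]=1+1=2, deg[10]=1+1=2, deg[11]=1+0=1, deg[12]=1+1=2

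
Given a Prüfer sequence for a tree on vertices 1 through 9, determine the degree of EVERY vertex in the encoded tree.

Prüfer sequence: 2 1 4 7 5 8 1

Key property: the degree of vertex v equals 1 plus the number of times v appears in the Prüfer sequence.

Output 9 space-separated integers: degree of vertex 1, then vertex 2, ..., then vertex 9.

p_1 = 2: count[2] becomes 1
p_2 = 1: count[1] becomes 1
p_3 = 4: count[4] becomes 1
p_4 = 7: count[7] becomes 1
p_5 = 5: count[5] becomes 1
p_6 = 8: count[8] becomes 1
p_7 = 1: count[1] becomes 2
Degrees (1 + count): deg[1]=1+2=3, deg[2]=1+1=2, deg[3]=1+0=1, deg[4]=1+1=2, deg[5]=1+1=2, deg[6]=1+0=1, deg[7]=1+1=2, deg[8]=1+1=2, deg[9]=1+0=1

Answer: 3 2 1 2 2 1 2 2 1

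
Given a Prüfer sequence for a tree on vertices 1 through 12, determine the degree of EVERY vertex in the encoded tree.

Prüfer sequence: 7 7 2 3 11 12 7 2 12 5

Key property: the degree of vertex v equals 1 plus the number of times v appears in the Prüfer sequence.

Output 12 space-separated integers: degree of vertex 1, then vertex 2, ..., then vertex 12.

Answer: 1 3 2 1 2 1 4 1 1 1 2 3

Derivation:
p_1 = 7: count[7] becomes 1
p_2 = 7: count[7] becomes 2
p_3 = 2: count[2] becomes 1
p_4 = 3: count[3] becomes 1
p_5 = 11: count[11] becomes 1
p_6 = 12: count[12] becomes 1
p_7 = 7: count[7] becomes 3
p_8 = 2: count[2] becomes 2
p_9 = 12: count[12] becomes 2
p_10 = 5: count[5] becomes 1
Degrees (1 + count): deg[1]=1+0=1, deg[2]=1+2=3, deg[3]=1+1=2, deg[4]=1+0=1, deg[5]=1+1=2, deg[6]=1+0=1, deg[7]=1+3=4, deg[8]=1+0=1, deg[9]=1+0=1, deg[10]=1+0=1, deg[11]=1+1=2, deg[12]=1+2=3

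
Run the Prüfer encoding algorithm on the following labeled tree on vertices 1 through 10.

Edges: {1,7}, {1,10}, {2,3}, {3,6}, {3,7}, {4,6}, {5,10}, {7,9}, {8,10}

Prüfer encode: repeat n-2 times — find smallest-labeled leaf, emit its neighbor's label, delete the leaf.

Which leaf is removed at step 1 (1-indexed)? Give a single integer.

Answer: 2

Derivation:
Step 1: current leaves = {2,4,5,8,9}. Remove leaf 2 (neighbor: 3).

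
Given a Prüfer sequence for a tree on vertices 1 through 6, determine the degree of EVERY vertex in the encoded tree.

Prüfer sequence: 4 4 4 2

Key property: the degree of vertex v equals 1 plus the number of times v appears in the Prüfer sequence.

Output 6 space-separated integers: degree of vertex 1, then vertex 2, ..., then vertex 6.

Answer: 1 2 1 4 1 1

Derivation:
p_1 = 4: count[4] becomes 1
p_2 = 4: count[4] becomes 2
p_3 = 4: count[4] becomes 3
p_4 = 2: count[2] becomes 1
Degrees (1 + count): deg[1]=1+0=1, deg[2]=1+1=2, deg[3]=1+0=1, deg[4]=1+3=4, deg[5]=1+0=1, deg[6]=1+0=1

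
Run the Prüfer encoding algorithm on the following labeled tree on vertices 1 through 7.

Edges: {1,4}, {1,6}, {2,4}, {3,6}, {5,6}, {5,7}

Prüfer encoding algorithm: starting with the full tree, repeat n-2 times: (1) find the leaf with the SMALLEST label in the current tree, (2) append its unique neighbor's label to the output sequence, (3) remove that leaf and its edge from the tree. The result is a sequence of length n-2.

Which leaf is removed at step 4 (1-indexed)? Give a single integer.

Answer: 1

Derivation:
Step 1: current leaves = {2,3,7}. Remove leaf 2 (neighbor: 4).
Step 2: current leaves = {3,4,7}. Remove leaf 3 (neighbor: 6).
Step 3: current leaves = {4,7}. Remove leaf 4 (neighbor: 1).
Step 4: current leaves = {1,7}. Remove leaf 1 (neighbor: 6).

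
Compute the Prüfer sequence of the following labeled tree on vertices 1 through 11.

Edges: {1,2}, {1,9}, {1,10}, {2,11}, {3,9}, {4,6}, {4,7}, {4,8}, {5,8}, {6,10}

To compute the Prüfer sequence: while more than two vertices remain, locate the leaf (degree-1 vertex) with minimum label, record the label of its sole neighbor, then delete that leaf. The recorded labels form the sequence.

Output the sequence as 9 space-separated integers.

Step 1: leaves = {3,5,7,11}. Remove smallest leaf 3, emit neighbor 9.
Step 2: leaves = {5,7,9,11}. Remove smallest leaf 5, emit neighbor 8.
Step 3: leaves = {7,8,9,11}. Remove smallest leaf 7, emit neighbor 4.
Step 4: leaves = {8,9,11}. Remove smallest leaf 8, emit neighbor 4.
Step 5: leaves = {4,9,11}. Remove smallest leaf 4, emit neighbor 6.
Step 6: leaves = {6,9,11}. Remove smallest leaf 6, emit neighbor 10.
Step 7: leaves = {9,10,11}. Remove smallest leaf 9, emit neighbor 1.
Step 8: leaves = {10,11}. Remove smallest leaf 10, emit neighbor 1.
Step 9: leaves = {1,11}. Remove smallest leaf 1, emit neighbor 2.
Done: 2 vertices remain (2, 11). Sequence = [9 8 4 4 6 10 1 1 2]

Answer: 9 8 4 4 6 10 1 1 2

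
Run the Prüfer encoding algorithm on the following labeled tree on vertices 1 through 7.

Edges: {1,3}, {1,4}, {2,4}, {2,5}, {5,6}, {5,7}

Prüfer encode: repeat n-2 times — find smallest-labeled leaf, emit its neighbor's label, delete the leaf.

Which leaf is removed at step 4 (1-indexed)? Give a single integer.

Answer: 2

Derivation:
Step 1: current leaves = {3,6,7}. Remove leaf 3 (neighbor: 1).
Step 2: current leaves = {1,6,7}. Remove leaf 1 (neighbor: 4).
Step 3: current leaves = {4,6,7}. Remove leaf 4 (neighbor: 2).
Step 4: current leaves = {2,6,7}. Remove leaf 2 (neighbor: 5).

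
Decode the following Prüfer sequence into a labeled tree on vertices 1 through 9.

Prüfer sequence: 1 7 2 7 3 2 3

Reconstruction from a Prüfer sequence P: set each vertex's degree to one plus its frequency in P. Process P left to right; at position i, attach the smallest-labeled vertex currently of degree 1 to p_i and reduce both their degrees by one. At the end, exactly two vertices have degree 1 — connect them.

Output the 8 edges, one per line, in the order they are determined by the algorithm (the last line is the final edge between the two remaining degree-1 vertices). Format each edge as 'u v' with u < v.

Answer: 1 4
1 7
2 5
6 7
3 7
2 8
2 3
3 9

Derivation:
Initial degrees: {1:2, 2:3, 3:3, 4:1, 5:1, 6:1, 7:3, 8:1, 9:1}
Step 1: smallest deg-1 vertex = 4, p_1 = 1. Add edge {1,4}. Now deg[4]=0, deg[1]=1.
Step 2: smallest deg-1 vertex = 1, p_2 = 7. Add edge {1,7}. Now deg[1]=0, deg[7]=2.
Step 3: smallest deg-1 vertex = 5, p_3 = 2. Add edge {2,5}. Now deg[5]=0, deg[2]=2.
Step 4: smallest deg-1 vertex = 6, p_4 = 7. Add edge {6,7}. Now deg[6]=0, deg[7]=1.
Step 5: smallest deg-1 vertex = 7, p_5 = 3. Add edge {3,7}. Now deg[7]=0, deg[3]=2.
Step 6: smallest deg-1 vertex = 8, p_6 = 2. Add edge {2,8}. Now deg[8]=0, deg[2]=1.
Step 7: smallest deg-1 vertex = 2, p_7 = 3. Add edge {2,3}. Now deg[2]=0, deg[3]=1.
Final: two remaining deg-1 vertices are 3, 9. Add edge {3,9}.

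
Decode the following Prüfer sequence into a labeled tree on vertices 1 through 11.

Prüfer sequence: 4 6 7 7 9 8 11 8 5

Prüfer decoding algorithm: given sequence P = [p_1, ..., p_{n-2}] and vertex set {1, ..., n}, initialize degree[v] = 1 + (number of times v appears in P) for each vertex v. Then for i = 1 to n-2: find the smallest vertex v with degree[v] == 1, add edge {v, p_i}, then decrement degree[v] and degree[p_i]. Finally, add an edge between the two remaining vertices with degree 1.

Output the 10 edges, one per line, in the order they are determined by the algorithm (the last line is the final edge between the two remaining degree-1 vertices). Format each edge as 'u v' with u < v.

Answer: 1 4
2 6
3 7
4 7
6 9
7 8
9 11
8 10
5 8
5 11

Derivation:
Initial degrees: {1:1, 2:1, 3:1, 4:2, 5:2, 6:2, 7:3, 8:3, 9:2, 10:1, 11:2}
Step 1: smallest deg-1 vertex = 1, p_1 = 4. Add edge {1,4}. Now deg[1]=0, deg[4]=1.
Step 2: smallest deg-1 vertex = 2, p_2 = 6. Add edge {2,6}. Now deg[2]=0, deg[6]=1.
Step 3: smallest deg-1 vertex = 3, p_3 = 7. Add edge {3,7}. Now deg[3]=0, deg[7]=2.
Step 4: smallest deg-1 vertex = 4, p_4 = 7. Add edge {4,7}. Now deg[4]=0, deg[7]=1.
Step 5: smallest deg-1 vertex = 6, p_5 = 9. Add edge {6,9}. Now deg[6]=0, deg[9]=1.
Step 6: smallest deg-1 vertex = 7, p_6 = 8. Add edge {7,8}. Now deg[7]=0, deg[8]=2.
Step 7: smallest deg-1 vertex = 9, p_7 = 11. Add edge {9,11}. Now deg[9]=0, deg[11]=1.
Step 8: smallest deg-1 vertex = 10, p_8 = 8. Add edge {8,10}. Now deg[10]=0, deg[8]=1.
Step 9: smallest deg-1 vertex = 8, p_9 = 5. Add edge {5,8}. Now deg[8]=0, deg[5]=1.
Final: two remaining deg-1 vertices are 5, 11. Add edge {5,11}.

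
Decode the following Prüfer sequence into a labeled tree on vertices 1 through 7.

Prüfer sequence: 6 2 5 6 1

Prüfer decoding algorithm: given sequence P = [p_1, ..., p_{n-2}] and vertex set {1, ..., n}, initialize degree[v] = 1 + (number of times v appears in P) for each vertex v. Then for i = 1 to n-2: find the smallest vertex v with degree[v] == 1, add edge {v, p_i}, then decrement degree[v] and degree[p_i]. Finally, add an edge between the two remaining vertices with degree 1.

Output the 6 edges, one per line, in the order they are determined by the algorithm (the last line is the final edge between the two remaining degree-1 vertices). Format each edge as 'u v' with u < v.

Answer: 3 6
2 4
2 5
5 6
1 6
1 7

Derivation:
Initial degrees: {1:2, 2:2, 3:1, 4:1, 5:2, 6:3, 7:1}
Step 1: smallest deg-1 vertex = 3, p_1 = 6. Add edge {3,6}. Now deg[3]=0, deg[6]=2.
Step 2: smallest deg-1 vertex = 4, p_2 = 2. Add edge {2,4}. Now deg[4]=0, deg[2]=1.
Step 3: smallest deg-1 vertex = 2, p_3 = 5. Add edge {2,5}. Now deg[2]=0, deg[5]=1.
Step 4: smallest deg-1 vertex = 5, p_4 = 6. Add edge {5,6}. Now deg[5]=0, deg[6]=1.
Step 5: smallest deg-1 vertex = 6, p_5 = 1. Add edge {1,6}. Now deg[6]=0, deg[1]=1.
Final: two remaining deg-1 vertices are 1, 7. Add edge {1,7}.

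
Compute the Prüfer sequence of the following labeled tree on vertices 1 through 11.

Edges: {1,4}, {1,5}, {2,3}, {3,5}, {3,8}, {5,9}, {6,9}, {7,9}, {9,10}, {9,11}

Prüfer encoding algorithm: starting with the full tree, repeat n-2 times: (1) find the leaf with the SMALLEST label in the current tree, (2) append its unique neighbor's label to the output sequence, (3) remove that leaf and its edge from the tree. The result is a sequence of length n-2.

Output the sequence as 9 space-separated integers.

Step 1: leaves = {2,4,6,7,8,10,11}. Remove smallest leaf 2, emit neighbor 3.
Step 2: leaves = {4,6,7,8,10,11}. Remove smallest leaf 4, emit neighbor 1.
Step 3: leaves = {1,6,7,8,10,11}. Remove smallest leaf 1, emit neighbor 5.
Step 4: leaves = {6,7,8,10,11}. Remove smallest leaf 6, emit neighbor 9.
Step 5: leaves = {7,8,10,11}. Remove smallest leaf 7, emit neighbor 9.
Step 6: leaves = {8,10,11}. Remove smallest leaf 8, emit neighbor 3.
Step 7: leaves = {3,10,11}. Remove smallest leaf 3, emit neighbor 5.
Step 8: leaves = {5,10,11}. Remove smallest leaf 5, emit neighbor 9.
Step 9: leaves = {10,11}. Remove smallest leaf 10, emit neighbor 9.
Done: 2 vertices remain (9, 11). Sequence = [3 1 5 9 9 3 5 9 9]

Answer: 3 1 5 9 9 3 5 9 9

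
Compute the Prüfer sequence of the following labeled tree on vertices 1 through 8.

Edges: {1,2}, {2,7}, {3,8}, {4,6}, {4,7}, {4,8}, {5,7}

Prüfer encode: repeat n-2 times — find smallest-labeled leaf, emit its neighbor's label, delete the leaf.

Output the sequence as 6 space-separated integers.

Answer: 2 7 8 7 4 4

Derivation:
Step 1: leaves = {1,3,5,6}. Remove smallest leaf 1, emit neighbor 2.
Step 2: leaves = {2,3,5,6}. Remove smallest leaf 2, emit neighbor 7.
Step 3: leaves = {3,5,6}. Remove smallest leaf 3, emit neighbor 8.
Step 4: leaves = {5,6,8}. Remove smallest leaf 5, emit neighbor 7.
Step 5: leaves = {6,7,8}. Remove smallest leaf 6, emit neighbor 4.
Step 6: leaves = {7,8}. Remove smallest leaf 7, emit neighbor 4.
Done: 2 vertices remain (4, 8). Sequence = [2 7 8 7 4 4]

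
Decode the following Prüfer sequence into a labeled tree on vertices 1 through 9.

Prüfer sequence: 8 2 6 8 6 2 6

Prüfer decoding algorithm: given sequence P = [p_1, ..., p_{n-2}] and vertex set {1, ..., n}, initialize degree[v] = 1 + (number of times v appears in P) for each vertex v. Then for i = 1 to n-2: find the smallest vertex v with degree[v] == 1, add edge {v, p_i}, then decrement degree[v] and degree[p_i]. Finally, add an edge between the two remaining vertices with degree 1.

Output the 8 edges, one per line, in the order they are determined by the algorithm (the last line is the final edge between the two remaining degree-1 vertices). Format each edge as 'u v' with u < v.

Initial degrees: {1:1, 2:3, 3:1, 4:1, 5:1, 6:4, 7:1, 8:3, 9:1}
Step 1: smallest deg-1 vertex = 1, p_1 = 8. Add edge {1,8}. Now deg[1]=0, deg[8]=2.
Step 2: smallest deg-1 vertex = 3, p_2 = 2. Add edge {2,3}. Now deg[3]=0, deg[2]=2.
Step 3: smallest deg-1 vertex = 4, p_3 = 6. Add edge {4,6}. Now deg[4]=0, deg[6]=3.
Step 4: smallest deg-1 vertex = 5, p_4 = 8. Add edge {5,8}. Now deg[5]=0, deg[8]=1.
Step 5: smallest deg-1 vertex = 7, p_5 = 6. Add edge {6,7}. Now deg[7]=0, deg[6]=2.
Step 6: smallest deg-1 vertex = 8, p_6 = 2. Add edge {2,8}. Now deg[8]=0, deg[2]=1.
Step 7: smallest deg-1 vertex = 2, p_7 = 6. Add edge {2,6}. Now deg[2]=0, deg[6]=1.
Final: two remaining deg-1 vertices are 6, 9. Add edge {6,9}.

Answer: 1 8
2 3
4 6
5 8
6 7
2 8
2 6
6 9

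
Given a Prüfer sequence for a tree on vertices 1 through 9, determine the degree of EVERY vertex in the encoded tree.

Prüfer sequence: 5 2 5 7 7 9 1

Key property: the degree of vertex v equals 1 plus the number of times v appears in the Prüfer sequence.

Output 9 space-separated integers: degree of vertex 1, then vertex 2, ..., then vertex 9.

p_1 = 5: count[5] becomes 1
p_2 = 2: count[2] becomes 1
p_3 = 5: count[5] becomes 2
p_4 = 7: count[7] becomes 1
p_5 = 7: count[7] becomes 2
p_6 = 9: count[9] becomes 1
p_7 = 1: count[1] becomes 1
Degrees (1 + count): deg[1]=1+1=2, deg[2]=1+1=2, deg[3]=1+0=1, deg[4]=1+0=1, deg[5]=1+2=3, deg[6]=1+0=1, deg[7]=1+2=3, deg[8]=1+0=1, deg[9]=1+1=2

Answer: 2 2 1 1 3 1 3 1 2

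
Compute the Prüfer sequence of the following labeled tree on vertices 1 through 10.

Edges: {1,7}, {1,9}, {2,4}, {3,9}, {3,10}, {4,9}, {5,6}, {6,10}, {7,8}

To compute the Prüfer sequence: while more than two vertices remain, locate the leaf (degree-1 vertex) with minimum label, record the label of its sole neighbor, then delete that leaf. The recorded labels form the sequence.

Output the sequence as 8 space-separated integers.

Answer: 4 9 6 10 7 1 9 3

Derivation:
Step 1: leaves = {2,5,8}. Remove smallest leaf 2, emit neighbor 4.
Step 2: leaves = {4,5,8}. Remove smallest leaf 4, emit neighbor 9.
Step 3: leaves = {5,8}. Remove smallest leaf 5, emit neighbor 6.
Step 4: leaves = {6,8}. Remove smallest leaf 6, emit neighbor 10.
Step 5: leaves = {8,10}. Remove smallest leaf 8, emit neighbor 7.
Step 6: leaves = {7,10}. Remove smallest leaf 7, emit neighbor 1.
Step 7: leaves = {1,10}. Remove smallest leaf 1, emit neighbor 9.
Step 8: leaves = {9,10}. Remove smallest leaf 9, emit neighbor 3.
Done: 2 vertices remain (3, 10). Sequence = [4 9 6 10 7 1 9 3]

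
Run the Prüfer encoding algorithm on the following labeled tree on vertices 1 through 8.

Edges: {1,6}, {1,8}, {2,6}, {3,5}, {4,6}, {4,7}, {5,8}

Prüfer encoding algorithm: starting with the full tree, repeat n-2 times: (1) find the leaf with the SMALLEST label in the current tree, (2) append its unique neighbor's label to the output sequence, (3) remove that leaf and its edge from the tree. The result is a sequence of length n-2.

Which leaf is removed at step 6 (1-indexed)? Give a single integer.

Step 1: current leaves = {2,3,7}. Remove leaf 2 (neighbor: 6).
Step 2: current leaves = {3,7}. Remove leaf 3 (neighbor: 5).
Step 3: current leaves = {5,7}. Remove leaf 5 (neighbor: 8).
Step 4: current leaves = {7,8}. Remove leaf 7 (neighbor: 4).
Step 5: current leaves = {4,8}. Remove leaf 4 (neighbor: 6).
Step 6: current leaves = {6,8}. Remove leaf 6 (neighbor: 1).

Answer: 6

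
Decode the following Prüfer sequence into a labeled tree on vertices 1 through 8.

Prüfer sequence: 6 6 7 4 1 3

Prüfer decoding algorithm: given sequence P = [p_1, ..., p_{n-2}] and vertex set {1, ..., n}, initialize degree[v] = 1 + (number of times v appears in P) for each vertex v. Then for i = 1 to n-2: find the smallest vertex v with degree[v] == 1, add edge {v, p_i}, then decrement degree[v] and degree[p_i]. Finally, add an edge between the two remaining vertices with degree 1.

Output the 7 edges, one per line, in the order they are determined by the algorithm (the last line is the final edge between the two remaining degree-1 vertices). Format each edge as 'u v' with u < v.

Answer: 2 6
5 6
6 7
4 7
1 4
1 3
3 8

Derivation:
Initial degrees: {1:2, 2:1, 3:2, 4:2, 5:1, 6:3, 7:2, 8:1}
Step 1: smallest deg-1 vertex = 2, p_1 = 6. Add edge {2,6}. Now deg[2]=0, deg[6]=2.
Step 2: smallest deg-1 vertex = 5, p_2 = 6. Add edge {5,6}. Now deg[5]=0, deg[6]=1.
Step 3: smallest deg-1 vertex = 6, p_3 = 7. Add edge {6,7}. Now deg[6]=0, deg[7]=1.
Step 4: smallest deg-1 vertex = 7, p_4 = 4. Add edge {4,7}. Now deg[7]=0, deg[4]=1.
Step 5: smallest deg-1 vertex = 4, p_5 = 1. Add edge {1,4}. Now deg[4]=0, deg[1]=1.
Step 6: smallest deg-1 vertex = 1, p_6 = 3. Add edge {1,3}. Now deg[1]=0, deg[3]=1.
Final: two remaining deg-1 vertices are 3, 8. Add edge {3,8}.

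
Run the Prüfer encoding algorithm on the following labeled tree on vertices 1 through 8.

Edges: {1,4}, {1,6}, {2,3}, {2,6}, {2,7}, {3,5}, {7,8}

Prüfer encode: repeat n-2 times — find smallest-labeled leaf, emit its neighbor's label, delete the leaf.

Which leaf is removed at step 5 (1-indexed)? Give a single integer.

Step 1: current leaves = {4,5,8}. Remove leaf 4 (neighbor: 1).
Step 2: current leaves = {1,5,8}. Remove leaf 1 (neighbor: 6).
Step 3: current leaves = {5,6,8}. Remove leaf 5 (neighbor: 3).
Step 4: current leaves = {3,6,8}. Remove leaf 3 (neighbor: 2).
Step 5: current leaves = {6,8}. Remove leaf 6 (neighbor: 2).

Answer: 6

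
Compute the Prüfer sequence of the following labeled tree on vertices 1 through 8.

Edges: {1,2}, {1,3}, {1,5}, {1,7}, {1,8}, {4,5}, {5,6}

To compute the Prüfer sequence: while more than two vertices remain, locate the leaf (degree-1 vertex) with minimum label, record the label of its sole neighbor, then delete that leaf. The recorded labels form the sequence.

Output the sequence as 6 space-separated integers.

Step 1: leaves = {2,3,4,6,7,8}. Remove smallest leaf 2, emit neighbor 1.
Step 2: leaves = {3,4,6,7,8}. Remove smallest leaf 3, emit neighbor 1.
Step 3: leaves = {4,6,7,8}. Remove smallest leaf 4, emit neighbor 5.
Step 4: leaves = {6,7,8}. Remove smallest leaf 6, emit neighbor 5.
Step 5: leaves = {5,7,8}. Remove smallest leaf 5, emit neighbor 1.
Step 6: leaves = {7,8}. Remove smallest leaf 7, emit neighbor 1.
Done: 2 vertices remain (1, 8). Sequence = [1 1 5 5 1 1]

Answer: 1 1 5 5 1 1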